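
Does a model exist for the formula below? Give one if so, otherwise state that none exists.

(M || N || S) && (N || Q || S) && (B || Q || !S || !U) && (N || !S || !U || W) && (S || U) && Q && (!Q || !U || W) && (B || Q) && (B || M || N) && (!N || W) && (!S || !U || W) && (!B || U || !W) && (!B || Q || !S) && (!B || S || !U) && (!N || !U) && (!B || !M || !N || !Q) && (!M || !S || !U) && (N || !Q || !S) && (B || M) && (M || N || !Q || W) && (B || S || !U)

B = False, S = True, W = True, M = True, N = True, U = False, Q = True

Unit clause (Q) forces Q = True.
Set B = False.
  then (B || M) forces M = True.
Try S = False:
  (S || U) forces U = True.
  clause (B || S || !U) is falsified — backtrack.
So S = True.
  then (!M || !S || !U) forces U = False.
  then (N || !Q || !S) forces N = True.
  then (!N || W) forces W = True.
All clauses satisfied.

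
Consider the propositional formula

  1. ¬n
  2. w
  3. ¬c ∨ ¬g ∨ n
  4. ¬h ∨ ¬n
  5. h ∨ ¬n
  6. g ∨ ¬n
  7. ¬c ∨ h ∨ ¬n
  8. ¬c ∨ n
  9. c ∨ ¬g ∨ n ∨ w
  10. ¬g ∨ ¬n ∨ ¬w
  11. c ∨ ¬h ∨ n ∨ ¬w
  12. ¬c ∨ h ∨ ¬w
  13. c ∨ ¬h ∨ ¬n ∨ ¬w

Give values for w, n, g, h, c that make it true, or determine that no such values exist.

w=T, n=F, g=T, h=F, c=F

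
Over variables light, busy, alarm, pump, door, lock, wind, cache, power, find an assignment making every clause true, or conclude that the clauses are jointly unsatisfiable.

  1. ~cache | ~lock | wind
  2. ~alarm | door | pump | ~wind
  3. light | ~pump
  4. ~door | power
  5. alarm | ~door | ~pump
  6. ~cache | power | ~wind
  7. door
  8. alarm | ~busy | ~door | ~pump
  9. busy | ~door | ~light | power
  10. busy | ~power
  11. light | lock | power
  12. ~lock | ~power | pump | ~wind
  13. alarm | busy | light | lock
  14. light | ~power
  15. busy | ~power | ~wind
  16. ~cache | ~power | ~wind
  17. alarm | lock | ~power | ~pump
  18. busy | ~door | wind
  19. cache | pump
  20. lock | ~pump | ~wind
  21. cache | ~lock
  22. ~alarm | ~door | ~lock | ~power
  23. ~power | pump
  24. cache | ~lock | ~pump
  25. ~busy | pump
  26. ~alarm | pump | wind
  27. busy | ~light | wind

light = True, busy = True, alarm = True, pump = True, door = True, lock = False, wind = False, cache = True, power = True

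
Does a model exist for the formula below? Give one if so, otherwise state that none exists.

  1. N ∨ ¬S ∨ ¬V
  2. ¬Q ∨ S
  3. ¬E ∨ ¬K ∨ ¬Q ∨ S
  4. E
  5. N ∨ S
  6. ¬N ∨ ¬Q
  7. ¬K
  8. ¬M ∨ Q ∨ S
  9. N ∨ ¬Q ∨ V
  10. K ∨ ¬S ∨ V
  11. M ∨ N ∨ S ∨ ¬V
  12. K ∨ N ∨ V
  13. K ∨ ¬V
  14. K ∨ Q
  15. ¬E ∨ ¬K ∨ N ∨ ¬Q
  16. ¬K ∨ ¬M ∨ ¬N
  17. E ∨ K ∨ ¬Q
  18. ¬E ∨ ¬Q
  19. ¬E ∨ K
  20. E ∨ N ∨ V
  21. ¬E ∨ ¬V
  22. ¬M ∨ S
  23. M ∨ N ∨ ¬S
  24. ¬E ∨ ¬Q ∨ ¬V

UNSATISFIABLE

Case K = True:
  Clause (¬K) is falsified — contradiction.
Case K = False:
  (E) forces E = True.
  Clause (¬E ∨ K) is falsified — contradiction.
Both cases fail, so the formula is unsatisfiable.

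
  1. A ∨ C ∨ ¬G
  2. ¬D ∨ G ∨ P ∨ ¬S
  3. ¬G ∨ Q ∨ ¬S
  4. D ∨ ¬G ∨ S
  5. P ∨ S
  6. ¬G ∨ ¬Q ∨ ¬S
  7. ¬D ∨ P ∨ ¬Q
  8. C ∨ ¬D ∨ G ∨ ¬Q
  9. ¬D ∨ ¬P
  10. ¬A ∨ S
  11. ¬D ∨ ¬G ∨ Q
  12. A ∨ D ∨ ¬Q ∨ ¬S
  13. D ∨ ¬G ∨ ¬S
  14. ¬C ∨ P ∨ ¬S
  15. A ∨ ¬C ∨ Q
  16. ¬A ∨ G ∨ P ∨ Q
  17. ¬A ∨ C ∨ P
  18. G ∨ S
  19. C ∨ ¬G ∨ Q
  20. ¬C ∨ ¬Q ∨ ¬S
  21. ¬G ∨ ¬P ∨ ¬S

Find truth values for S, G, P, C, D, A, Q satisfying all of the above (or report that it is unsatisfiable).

S=T, G=F, P=T, C=T, D=F, A=T, Q=F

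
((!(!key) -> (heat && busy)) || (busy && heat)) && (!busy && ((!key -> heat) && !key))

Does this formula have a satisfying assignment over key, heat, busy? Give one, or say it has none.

key = False, heat = True, busy = False

  (!(!key) -> (heat && busy)) || (busy && heat) = True
    !(!key) -> (heat && busy) = True
      !(!key) = False
        !key = True
      heat && busy = False
    busy && heat = False
  !busy && ((!key -> heat) && !key) = True
    !busy = True
    (!key -> heat) && !key = True
      !key -> heat = True
        !key = True
      !key = True
Both conjuncts True, so the formula holds.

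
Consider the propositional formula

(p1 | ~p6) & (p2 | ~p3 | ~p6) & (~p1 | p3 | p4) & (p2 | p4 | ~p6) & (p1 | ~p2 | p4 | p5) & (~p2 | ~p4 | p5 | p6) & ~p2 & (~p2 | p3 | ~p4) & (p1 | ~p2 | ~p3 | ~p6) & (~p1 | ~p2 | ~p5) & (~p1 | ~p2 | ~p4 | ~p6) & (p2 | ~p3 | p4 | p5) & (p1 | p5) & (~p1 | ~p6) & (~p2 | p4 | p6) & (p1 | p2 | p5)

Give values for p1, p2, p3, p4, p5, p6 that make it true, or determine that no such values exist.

Unit clause (~p2) forces p2 = False.
Set p1 = False.
  then (p1 | ~p6) forces p6 = False.
  then (p1 | p5) forces p5 = True.
Set p3 = False.
Set p4 = False.
All clauses satisfied.

p1 = False, p2 = False, p3 = False, p4 = False, p5 = True, p6 = False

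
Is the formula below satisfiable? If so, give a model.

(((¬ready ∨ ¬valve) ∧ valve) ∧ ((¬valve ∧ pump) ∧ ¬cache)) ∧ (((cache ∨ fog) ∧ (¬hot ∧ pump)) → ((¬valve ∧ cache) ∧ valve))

The formula is unsatisfiable.

Case valve = True: the conjunct ¬valve is False.
Case valve = False: the conjunct valve is False.
Both cases fail — unsatisfiable.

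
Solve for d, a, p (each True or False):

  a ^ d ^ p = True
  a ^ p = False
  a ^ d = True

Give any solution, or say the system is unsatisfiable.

d = True, a = False, p = False

a ^ d ^ p = F ^ T ^ F = True ✓
a ^ p = F ^ F = False ✓
a ^ d = F ^ T = True ✓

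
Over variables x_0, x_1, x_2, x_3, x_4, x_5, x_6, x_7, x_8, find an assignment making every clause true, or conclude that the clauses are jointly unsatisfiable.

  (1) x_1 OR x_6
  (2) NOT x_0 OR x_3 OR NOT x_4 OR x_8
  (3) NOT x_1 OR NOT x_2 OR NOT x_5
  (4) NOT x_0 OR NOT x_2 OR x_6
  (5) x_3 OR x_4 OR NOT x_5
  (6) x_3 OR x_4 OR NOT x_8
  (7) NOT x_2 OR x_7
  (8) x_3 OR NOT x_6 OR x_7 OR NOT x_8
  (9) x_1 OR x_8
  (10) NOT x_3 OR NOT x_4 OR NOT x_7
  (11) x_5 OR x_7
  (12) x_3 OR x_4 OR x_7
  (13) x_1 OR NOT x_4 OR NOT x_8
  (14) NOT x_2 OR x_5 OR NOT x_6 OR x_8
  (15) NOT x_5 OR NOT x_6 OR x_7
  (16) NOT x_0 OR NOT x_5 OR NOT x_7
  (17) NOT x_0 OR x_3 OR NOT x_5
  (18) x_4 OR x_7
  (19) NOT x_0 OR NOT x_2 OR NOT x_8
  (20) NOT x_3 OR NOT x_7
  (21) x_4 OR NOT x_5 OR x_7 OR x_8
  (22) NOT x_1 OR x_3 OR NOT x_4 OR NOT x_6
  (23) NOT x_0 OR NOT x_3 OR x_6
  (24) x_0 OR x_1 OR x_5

x_0 = False; x_1 = True; x_2 = True; x_3 = False; x_4 = False; x_5 = False; x_6 = False; x_7 = True; x_8 = False

Set x_0 = False.
Set x_1 = True.
Set x_2 = True.
  then (NOT x_1 OR NOT x_2 OR NOT x_5) forces x_5 = False.
  then (NOT x_2 OR x_7) forces x_7 = True.
  then (NOT x_3 OR NOT x_7) forces x_3 = False.
Set x_4 = False.
  then (x_3 OR x_4 OR NOT x_8) forces x_8 = False.
  then (NOT x_2 OR x_5 OR NOT x_6 OR x_8) forces x_6 = False.
All clauses satisfied.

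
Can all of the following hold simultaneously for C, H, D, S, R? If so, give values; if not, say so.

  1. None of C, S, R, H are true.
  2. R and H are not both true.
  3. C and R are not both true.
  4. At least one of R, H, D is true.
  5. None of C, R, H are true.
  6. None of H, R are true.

C: False, H: False, D: True, S: False, R: False

  (1) {C, S, R, H}: 0 true — none ✓
  (2) R=F, H=F — not both ✓
  (3) C=F, R=F — not both ✓
  (4) {R, H, D}: 1 true — at least one ✓
  (5) {C, R, H}: 0 true — none ✓
  (6) {H, R}: 0 true — none ✓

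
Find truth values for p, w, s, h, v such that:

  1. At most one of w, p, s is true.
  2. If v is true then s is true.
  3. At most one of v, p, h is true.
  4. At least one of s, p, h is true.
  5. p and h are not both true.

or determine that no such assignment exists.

p = False, w = False, s = True, h = True, v = False

  (1) {w, p, s}: 1 true — at most one ✓
  (2) v=F ⇒ s: vacuous ✓
  (3) {v, p, h}: 1 true — at most one ✓
  (4) {s, p, h}: 2 true — at least one ✓
  (5) p=F, h=T — not both ✓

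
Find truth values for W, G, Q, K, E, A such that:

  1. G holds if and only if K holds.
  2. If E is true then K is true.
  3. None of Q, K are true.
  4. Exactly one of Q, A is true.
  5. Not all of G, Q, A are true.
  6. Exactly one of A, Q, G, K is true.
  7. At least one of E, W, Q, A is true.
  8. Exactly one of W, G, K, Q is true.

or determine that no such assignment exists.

W: True, G: False, Q: False, K: False, E: False, A: True

  (1) G=F, K=F — same ✓
  (2) E=F ⇒ K: vacuous ✓
  (3) {Q, K}: 0 true — none ✓
  (4) {Q, A}: 1 true — exactly one ✓
  (5) {G, Q, A}: 1/3 true — not all ✓
  (6) {A, Q, G, K}: 1 true — exactly one ✓
  (7) {E, W, Q, A}: 2 true — at least one ✓
  (8) {W, G, K, Q}: 1 true — exactly one ✓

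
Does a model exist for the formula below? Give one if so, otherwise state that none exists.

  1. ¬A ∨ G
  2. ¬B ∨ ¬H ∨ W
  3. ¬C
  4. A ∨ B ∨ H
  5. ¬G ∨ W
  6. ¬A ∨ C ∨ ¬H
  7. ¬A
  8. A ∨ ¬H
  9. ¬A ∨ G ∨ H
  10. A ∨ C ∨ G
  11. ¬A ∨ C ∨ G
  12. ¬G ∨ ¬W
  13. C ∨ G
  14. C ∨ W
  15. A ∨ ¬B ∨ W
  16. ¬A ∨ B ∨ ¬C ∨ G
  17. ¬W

Case W = True:
  Clause (¬W) is falsified — contradiction.
Case W = False:
  (¬C) forces C = False.
  Clause (C ∨ W) is falsified — contradiction.
Both cases fail, so the formula is unsatisfiable.

Unsatisfiable — no assignment works.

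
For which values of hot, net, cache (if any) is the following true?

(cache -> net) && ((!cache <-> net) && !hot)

hot: False, net: True, cache: False

  cache -> net = True
  (!cache <-> net) && !hot = True
    !cache <-> net = True
      !cache = True
    !hot = True
Both conjuncts True, so the formula holds.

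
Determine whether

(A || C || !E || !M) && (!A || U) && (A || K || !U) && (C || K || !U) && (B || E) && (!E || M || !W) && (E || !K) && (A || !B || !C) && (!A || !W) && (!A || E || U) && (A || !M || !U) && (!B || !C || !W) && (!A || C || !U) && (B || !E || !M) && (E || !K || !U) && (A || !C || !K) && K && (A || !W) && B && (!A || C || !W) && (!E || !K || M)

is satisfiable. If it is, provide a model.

E = True, A = True, B = True, K = True, C = True, U = True, M = True, W = False

Unit clause (K) forces K = True.
Unit clause (B) forces B = True.
In (E || !K) only E is left, so E = True.
In (!E || !K || M) only M is left, so M = True.
Set A = True.
  then (!A || U) forces U = True.
  then (!A || !W) forces W = False.
  then (!A || C || !U) forces C = True.
All clauses satisfied.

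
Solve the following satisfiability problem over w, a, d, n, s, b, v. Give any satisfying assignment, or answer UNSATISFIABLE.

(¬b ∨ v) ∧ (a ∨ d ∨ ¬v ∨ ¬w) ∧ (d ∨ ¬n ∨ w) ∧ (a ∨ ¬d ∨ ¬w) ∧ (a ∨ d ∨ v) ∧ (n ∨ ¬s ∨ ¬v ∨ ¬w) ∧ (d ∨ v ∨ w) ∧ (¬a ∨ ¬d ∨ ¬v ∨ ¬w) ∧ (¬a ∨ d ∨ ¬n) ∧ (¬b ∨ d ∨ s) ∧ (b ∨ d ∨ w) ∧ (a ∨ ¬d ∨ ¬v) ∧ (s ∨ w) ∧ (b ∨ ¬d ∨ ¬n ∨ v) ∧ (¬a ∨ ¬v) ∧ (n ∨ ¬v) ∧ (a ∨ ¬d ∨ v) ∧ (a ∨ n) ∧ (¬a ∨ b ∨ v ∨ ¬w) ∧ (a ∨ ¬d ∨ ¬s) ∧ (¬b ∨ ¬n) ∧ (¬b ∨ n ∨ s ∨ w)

Set w = False.
  then (s ∨ w) forces s = True.
Try a = False:
  (a ∨ n) forces n = True.
  (d ∨ ¬n ∨ w) forces d = True.
  clause (a ∨ ¬d ∨ ¬s) is falsified — backtrack.
So a = True.
  then (¬a ∨ ¬v) forces v = False.
  then (¬b ∨ v) forces b = False.
  then (d ∨ v ∨ w) forces d = True.
  then (b ∨ ¬d ∨ ¬n ∨ v) forces n = False.
All clauses satisfied.

w = False, a = True, d = True, n = False, s = True, b = False, v = False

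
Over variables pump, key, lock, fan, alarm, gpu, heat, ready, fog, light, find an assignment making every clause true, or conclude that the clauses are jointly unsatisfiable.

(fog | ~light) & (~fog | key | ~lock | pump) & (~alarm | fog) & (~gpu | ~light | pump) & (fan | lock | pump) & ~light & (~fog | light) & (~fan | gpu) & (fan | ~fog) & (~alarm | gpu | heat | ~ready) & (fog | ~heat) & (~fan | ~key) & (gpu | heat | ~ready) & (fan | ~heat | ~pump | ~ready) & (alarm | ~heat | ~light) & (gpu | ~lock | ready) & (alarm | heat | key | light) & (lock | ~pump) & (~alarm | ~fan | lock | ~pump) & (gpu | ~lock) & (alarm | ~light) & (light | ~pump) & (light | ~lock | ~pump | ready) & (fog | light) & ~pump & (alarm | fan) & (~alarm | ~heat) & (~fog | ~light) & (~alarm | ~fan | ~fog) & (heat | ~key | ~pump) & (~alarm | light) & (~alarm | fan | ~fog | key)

Case light = True:
  Clause (~light) is falsified — contradiction.
Case light = False:
  (~fog | light) forces fog = False.
  Clause (fog | light) is falsified — contradiction.
Both cases fail, so the formula is unsatisfiable.

Unsatisfiable — no assignment works.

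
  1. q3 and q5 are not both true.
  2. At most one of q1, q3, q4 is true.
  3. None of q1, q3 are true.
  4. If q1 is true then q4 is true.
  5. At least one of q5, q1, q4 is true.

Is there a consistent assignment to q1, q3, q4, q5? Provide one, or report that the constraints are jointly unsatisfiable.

q1=F, q3=F, q4=F, q5=T

  (1) q3=F, q5=T — not both ✓
  (2) {q1, q3, q4}: 0 true — at most one ✓
  (3) {q1, q3}: 0 true — none ✓
  (4) q1=F ⇒ q4: vacuous ✓
  (5) {q5, q1, q4}: 1 true — at least one ✓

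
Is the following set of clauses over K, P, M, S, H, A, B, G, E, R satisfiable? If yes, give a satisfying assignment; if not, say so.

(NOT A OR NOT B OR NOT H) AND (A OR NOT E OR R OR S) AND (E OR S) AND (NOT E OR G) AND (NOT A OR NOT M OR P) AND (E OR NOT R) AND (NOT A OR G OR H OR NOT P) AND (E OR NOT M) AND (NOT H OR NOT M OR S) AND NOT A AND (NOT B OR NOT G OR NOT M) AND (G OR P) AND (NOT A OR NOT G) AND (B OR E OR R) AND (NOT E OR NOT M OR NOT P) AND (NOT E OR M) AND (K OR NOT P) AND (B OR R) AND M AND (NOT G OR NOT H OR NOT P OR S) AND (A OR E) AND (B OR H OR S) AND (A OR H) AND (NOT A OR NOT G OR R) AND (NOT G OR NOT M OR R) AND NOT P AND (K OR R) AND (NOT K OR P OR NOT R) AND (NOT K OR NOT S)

Unit clause (NOT A) forces A = False.
Unit clause (M) forces M = True.
In (A OR E) only E is left, so E = True.
In (A OR H) only H is left, so H = True.
Unit clause (NOT P) forces P = False.
In (NOT E OR G) only G is left, so G = True.
In (NOT H OR NOT M OR S) only S is left, so S = True.
In (NOT B OR NOT G OR NOT M) only NOT B is left, so B = False.
In (B OR R) only R is left, so R = True.
In (NOT K OR P OR NOT R) only NOT K is left, so K = False.
All clauses satisfied.

K: False; P: False; M: True; S: True; H: True; A: False; B: False; G: True; E: True; R: True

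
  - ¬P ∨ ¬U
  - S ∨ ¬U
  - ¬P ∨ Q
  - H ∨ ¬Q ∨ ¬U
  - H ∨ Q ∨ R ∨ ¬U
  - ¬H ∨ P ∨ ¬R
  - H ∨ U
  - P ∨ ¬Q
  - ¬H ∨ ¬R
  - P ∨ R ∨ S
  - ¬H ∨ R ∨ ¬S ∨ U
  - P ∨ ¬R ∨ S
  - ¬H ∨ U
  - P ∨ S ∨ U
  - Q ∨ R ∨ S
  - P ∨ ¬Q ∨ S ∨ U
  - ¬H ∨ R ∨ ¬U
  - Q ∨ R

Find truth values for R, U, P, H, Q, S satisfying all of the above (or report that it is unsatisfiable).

Try R = False:
  (Q ∨ R) forces Q = True.
  (P ∨ ¬Q) forces P = True.
  (¬P ∨ ¬U) forces U = False.
  (H ∨ U) forces H = True.
  clause (¬H ∨ U) is falsified — backtrack.
So R = True.
  then (¬H ∨ ¬R) forces H = False.
  then (H ∨ U) forces U = True.
  then (¬P ∨ ¬U) forces P = False.
  then (S ∨ ¬U) forces S = True.
  then (H ∨ ¬Q ∨ ¬U) forces Q = False.
All clauses satisfied.

R=T; U=T; P=F; H=F; Q=F; S=T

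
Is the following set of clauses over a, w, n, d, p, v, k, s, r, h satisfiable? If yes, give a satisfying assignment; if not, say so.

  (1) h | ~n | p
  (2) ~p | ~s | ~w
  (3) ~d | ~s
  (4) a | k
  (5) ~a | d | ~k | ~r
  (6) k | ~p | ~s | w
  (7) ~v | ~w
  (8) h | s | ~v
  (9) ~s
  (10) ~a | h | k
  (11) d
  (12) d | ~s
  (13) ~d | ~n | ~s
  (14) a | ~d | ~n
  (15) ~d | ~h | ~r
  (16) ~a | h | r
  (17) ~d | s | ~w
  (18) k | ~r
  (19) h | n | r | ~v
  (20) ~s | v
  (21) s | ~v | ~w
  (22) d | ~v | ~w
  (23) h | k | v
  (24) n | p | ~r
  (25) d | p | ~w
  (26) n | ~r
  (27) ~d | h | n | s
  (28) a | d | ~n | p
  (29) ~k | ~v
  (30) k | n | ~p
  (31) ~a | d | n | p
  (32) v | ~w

a = True, w = False, n = False, d = True, p = False, v = False, k = False, s = False, r = False, h = True

Unit clause (~s) forces s = False.
Unit clause (d) forces d = True.
In (~d | s | ~w) only ~w is left, so w = False.
Set a = True.
Set n = False.
  then (n | ~r) forces r = False.
  then (~d | h | n | s) forces h = True.
Set p = False.
Set v = False.
Set k = False.
All clauses satisfied.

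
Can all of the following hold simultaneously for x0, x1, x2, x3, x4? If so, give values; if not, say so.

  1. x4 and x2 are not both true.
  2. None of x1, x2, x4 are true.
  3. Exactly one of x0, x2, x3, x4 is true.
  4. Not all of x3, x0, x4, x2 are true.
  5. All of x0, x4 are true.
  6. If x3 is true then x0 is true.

Case x4 = True:
  Constraint (2) is violated (x4=T) — contradiction.
Case x4 = False:
  Constraint (5) is violated (x4=F) — contradiction.
Both cases fail — unsatisfiable.

Unsatisfiable — no assignment works.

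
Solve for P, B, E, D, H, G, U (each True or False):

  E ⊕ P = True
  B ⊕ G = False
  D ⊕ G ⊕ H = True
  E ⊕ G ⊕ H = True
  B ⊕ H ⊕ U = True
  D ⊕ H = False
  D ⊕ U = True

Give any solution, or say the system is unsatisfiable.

No satisfying assignment exists.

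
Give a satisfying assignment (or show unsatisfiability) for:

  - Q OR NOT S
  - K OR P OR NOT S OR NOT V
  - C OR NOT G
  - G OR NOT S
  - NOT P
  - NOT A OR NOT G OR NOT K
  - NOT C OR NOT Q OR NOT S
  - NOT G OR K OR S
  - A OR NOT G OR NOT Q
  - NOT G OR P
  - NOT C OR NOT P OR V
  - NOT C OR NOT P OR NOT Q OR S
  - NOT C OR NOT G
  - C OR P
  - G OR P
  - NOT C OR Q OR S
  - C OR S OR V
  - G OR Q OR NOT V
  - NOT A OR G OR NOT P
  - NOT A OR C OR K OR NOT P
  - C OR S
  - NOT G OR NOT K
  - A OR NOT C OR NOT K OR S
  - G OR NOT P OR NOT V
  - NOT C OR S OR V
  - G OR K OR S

UNSATISFIABLE

Case P = True:
  Clause (NOT P) is falsified — contradiction.
Case P = False:
  (NOT G OR P) forces G = False.
  Clause (G OR P) is falsified — contradiction.
Both cases fail, so the formula is unsatisfiable.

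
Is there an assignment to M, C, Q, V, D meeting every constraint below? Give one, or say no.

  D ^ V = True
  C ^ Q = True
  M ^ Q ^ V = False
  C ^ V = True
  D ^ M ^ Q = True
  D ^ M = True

M: False, C: True, Q: False, V: False, D: True

D ^ V = T ^ F = True ✓
C ^ Q = T ^ F = True ✓
M ^ Q ^ V = F ^ F ^ F = False ✓
C ^ V = T ^ F = True ✓
D ^ M ^ Q = T ^ F ^ F = True ✓
D ^ M = T ^ F = True ✓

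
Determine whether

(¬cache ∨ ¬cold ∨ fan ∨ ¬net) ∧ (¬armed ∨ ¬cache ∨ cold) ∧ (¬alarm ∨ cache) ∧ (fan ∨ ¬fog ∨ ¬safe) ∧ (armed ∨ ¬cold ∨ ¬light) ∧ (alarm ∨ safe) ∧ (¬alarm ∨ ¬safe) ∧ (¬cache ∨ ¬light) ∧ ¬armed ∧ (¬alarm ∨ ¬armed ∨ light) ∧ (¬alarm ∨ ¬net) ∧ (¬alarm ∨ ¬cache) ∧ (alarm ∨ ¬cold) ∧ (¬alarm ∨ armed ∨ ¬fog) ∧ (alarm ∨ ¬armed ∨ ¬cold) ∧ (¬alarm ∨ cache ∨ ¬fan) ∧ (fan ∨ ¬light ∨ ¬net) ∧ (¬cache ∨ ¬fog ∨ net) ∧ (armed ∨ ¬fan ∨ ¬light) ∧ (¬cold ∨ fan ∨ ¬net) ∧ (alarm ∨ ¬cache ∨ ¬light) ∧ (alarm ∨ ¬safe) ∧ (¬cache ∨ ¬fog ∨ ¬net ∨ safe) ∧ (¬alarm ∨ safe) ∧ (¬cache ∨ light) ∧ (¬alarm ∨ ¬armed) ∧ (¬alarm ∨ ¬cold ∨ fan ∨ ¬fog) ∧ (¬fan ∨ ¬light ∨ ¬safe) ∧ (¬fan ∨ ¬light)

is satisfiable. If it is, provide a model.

Case safe = True:
  (¬alarm ∨ ¬safe) forces alarm = False.
  Clause (alarm ∨ ¬safe) is falsified — contradiction.
Case safe = False:
  (alarm ∨ safe) forces alarm = True.
  Clause (¬alarm ∨ safe) is falsified — contradiction.
Both cases fail, so the formula is unsatisfiable.

UNSATISFIABLE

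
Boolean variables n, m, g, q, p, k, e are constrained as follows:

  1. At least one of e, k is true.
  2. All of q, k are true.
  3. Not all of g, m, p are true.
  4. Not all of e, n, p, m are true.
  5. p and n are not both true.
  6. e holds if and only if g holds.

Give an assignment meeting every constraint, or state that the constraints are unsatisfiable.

n: True; m: False; g: True; q: True; p: False; k: True; e: True

  (1) {e, k}: 2 true — at least one ✓
  (2) {q, k}: all 2 true ✓
  (3) {g, m, p}: 1/3 true — not all ✓
  (4) {e, n, p, m}: 2/4 true — not all ✓
  (5) p=F, n=T — not both ✓
  (6) e=T, g=T — same ✓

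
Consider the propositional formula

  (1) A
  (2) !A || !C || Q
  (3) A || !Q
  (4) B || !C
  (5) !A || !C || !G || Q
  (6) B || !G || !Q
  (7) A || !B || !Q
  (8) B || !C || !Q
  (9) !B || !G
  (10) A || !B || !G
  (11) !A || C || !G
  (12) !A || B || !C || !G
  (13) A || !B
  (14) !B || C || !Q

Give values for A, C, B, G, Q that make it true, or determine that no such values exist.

A: True; C: False; B: False; G: False; Q: False

Unit clause (A) forces A = True.
Set C = False.
  then (!A || C || !G) forces G = False.
Set B = False.
Set Q = False.
All clauses satisfied.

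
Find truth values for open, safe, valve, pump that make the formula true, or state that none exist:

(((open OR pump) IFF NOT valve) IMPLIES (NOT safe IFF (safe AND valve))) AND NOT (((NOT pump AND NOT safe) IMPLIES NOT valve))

open = True, safe = False, valve = True, pump = False

  ((open OR pump) IFF NOT valve) IMPLIES (NOT safe IFF (safe AND valve)) = True
    (open OR pump) IFF NOT valve = False
      open OR pump = True
      NOT valve = False
    NOT safe IFF (safe AND valve) = False
      NOT safe = True
      safe AND valve = False
  NOT (((NOT pump AND NOT safe) IMPLIES NOT valve)) = True
    (NOT pump AND NOT safe) IMPLIES NOT valve = False
      NOT pump AND NOT safe = True
        NOT pump = True
        NOT safe = True
      NOT valve = False
Both conjuncts True, so the formula holds.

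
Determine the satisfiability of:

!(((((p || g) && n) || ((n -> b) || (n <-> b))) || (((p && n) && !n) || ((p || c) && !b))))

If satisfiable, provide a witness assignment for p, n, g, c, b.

p = False; n = True; g = False; c = False; b = False

  !(((((p || g) && n) || ((n -> b) || (n <-> b))) || (((p && n) && !n) || ((p || c) && !b)))) = True
    (((p || g) && n) || ((n -> b) || (n <-> b))) || (((p && n) && !n) || ((p || c) && !b)) = False
      ((p || g) && n) || ((n -> b) || (n <-> b)) = False
        (p || g) && n = False
          p || g = False
        (n -> b) || (n <-> b) = False
          n -> b = False
          n <-> b = False
      ((p && n) && !n) || ((p || c) && !b) = False
        (p && n) && !n = False
          p && n = False
          !n = False
        (p || c) && !b = False
          p || c = False
          !b = True
The formula evaluates to True.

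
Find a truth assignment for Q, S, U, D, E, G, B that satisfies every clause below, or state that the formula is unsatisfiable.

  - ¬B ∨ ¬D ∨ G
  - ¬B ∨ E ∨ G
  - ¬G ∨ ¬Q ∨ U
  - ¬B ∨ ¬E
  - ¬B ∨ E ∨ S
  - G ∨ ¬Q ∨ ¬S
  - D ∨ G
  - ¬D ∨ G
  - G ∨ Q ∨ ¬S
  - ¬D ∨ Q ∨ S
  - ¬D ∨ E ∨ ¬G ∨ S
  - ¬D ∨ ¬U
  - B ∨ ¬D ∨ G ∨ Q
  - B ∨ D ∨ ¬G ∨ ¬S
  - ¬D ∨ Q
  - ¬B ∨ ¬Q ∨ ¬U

Set Q = False.
  then (¬D ∨ Q) forces D = False.
  then (D ∨ G) forces G = True.
Set S = False.
Set U = True.
Set E = True.
  then (¬B ∨ ¬E) forces B = False.
All clauses satisfied.

Q = False, S = False, U = True, D = False, E = True, G = True, B = False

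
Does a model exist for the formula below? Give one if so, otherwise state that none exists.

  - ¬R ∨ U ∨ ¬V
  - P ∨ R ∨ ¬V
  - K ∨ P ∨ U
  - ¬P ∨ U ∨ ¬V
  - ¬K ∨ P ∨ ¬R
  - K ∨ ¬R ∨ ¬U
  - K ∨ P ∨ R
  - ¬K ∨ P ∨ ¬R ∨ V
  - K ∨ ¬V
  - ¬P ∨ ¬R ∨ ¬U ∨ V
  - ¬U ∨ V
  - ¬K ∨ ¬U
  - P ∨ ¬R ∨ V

R=F, U=F, V=F, K=F, P=T

Set R = False.
Try U = True:
  (¬U ∨ V) forces V = True.
  (P ∨ R ∨ ¬V) forces P = True.
  (K ∨ ¬V) forces K = True.
  clause (¬K ∨ ¬U) is falsified — backtrack.
So U = False.
Set V = False.
Set K = False.
  then (K ∨ P ∨ U) forces P = True.
All clauses satisfied.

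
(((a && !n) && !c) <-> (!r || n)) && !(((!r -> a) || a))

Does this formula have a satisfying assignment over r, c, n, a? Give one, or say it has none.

Unsatisfiable

Case a = True: the conjunct !(((!r -> a) || a)) becomes !((True || True)) = False.
Case a = False: the formula simplifies to !((!r || n)) && !r.
  r = True: the conjunct !r is False.
  r = False: the conjunct !((!r || n)) becomes !((True || n)) = False.
Both cases fail — unsatisfiable.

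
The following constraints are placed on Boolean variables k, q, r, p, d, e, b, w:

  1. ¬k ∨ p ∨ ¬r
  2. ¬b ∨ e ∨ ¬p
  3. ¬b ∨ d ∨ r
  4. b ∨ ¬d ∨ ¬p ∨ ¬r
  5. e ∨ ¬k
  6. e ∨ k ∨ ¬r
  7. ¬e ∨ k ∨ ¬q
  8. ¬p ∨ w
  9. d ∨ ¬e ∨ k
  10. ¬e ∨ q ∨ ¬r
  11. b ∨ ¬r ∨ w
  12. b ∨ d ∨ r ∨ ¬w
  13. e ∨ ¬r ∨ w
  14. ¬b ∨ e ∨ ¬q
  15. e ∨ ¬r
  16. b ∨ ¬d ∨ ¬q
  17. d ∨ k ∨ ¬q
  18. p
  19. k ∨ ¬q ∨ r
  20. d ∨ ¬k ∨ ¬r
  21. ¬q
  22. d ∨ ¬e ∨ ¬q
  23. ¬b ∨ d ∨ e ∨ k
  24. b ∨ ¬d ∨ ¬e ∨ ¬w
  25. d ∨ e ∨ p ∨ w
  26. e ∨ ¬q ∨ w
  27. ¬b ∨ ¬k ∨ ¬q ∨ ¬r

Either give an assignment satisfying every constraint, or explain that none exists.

k: False; q: False; r: False; p: True; d: True; e: True; b: True; w: True

Unit clause (p) forces p = True.
Unit clause (¬q) forces q = False.
In (¬p ∨ w) only w is left, so w = True.
Set k = False.
Try r = True:
  (e ∨ k ∨ ¬r) forces e = True.
  clause (¬e ∨ q ∨ ¬r) is falsified — backtrack.
So r = False.
Set d = True.
Set e = True.
  then (b ∨ ¬d ∨ ¬e ∨ ¬w) forces b = True.
All clauses satisfied.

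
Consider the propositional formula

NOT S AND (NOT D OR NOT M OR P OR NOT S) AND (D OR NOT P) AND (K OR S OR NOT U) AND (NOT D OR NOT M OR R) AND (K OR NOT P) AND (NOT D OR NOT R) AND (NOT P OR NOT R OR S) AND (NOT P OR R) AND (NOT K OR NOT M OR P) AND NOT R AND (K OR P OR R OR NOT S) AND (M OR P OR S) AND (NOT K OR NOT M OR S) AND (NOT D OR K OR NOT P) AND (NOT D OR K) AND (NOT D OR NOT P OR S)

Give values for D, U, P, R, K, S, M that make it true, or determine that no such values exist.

D: False, U: False, P: False, R: False, K: False, S: False, M: True

Unit clause (NOT S) forces S = False.
Unit clause (NOT R) forces R = False.
In (NOT P OR R) only NOT P is left, so P = False.
In (M OR P OR S) only M is left, so M = True.
In (NOT K OR NOT M OR S) only NOT K is left, so K = False.
In (NOT D OR K) only NOT D is left, so D = False.
In (K OR S OR NOT U) only NOT U is left, so U = False.
All clauses satisfied.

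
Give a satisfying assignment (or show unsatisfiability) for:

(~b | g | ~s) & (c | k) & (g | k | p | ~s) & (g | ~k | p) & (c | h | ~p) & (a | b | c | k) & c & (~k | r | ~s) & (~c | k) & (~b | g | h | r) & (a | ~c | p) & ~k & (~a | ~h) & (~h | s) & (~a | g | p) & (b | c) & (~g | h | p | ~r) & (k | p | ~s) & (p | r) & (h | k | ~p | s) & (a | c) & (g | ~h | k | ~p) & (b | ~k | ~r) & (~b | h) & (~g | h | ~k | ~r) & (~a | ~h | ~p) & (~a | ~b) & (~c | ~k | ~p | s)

Case k = True:
  Clause (~k) is falsified — contradiction.
Case k = False:
  (c | k) forces c = True.
  Clause (~c | k) is falsified — contradiction.
Both cases fail, so the formula is unsatisfiable.

The formula is unsatisfiable.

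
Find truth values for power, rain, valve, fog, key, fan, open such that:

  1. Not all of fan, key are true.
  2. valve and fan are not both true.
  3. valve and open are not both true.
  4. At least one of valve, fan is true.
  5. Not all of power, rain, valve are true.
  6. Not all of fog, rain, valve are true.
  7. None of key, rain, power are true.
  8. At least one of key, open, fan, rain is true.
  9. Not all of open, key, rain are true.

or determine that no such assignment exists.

power=F, rain=F, valve=F, fog=T, key=F, fan=T, open=T

  (1) {fan, key}: 1/2 true — not all ✓
  (2) valve=F, fan=T — not both ✓
  (3) valve=F, open=T — not both ✓
  (4) {valve, fan}: 1 true — at least one ✓
  (5) {power, rain, valve}: 0/3 true — not all ✓
  (6) {fog, rain, valve}: 1/3 true — not all ✓
  (7) {key, rain, power}: 0 true — none ✓
  (8) {key, open, fan, rain}: 2 true — at least one ✓
  (9) {open, key, rain}: 1/3 true — not all ✓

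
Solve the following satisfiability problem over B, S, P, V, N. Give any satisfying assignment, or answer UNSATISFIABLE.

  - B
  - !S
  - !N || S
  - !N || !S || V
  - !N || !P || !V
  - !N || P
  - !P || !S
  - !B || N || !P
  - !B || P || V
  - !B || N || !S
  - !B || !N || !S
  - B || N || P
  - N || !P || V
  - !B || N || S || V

B=T; S=F; P=F; V=T; N=F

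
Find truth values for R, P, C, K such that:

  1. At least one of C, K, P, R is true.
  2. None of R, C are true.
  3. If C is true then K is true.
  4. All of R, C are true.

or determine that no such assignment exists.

UNSATISFIABLE

Case R = True:
  Constraint (2) is violated (R=T) — contradiction.
Case R = False:
  Constraint (4) is violated (R=F) — contradiction.
Both cases fail — unsatisfiable.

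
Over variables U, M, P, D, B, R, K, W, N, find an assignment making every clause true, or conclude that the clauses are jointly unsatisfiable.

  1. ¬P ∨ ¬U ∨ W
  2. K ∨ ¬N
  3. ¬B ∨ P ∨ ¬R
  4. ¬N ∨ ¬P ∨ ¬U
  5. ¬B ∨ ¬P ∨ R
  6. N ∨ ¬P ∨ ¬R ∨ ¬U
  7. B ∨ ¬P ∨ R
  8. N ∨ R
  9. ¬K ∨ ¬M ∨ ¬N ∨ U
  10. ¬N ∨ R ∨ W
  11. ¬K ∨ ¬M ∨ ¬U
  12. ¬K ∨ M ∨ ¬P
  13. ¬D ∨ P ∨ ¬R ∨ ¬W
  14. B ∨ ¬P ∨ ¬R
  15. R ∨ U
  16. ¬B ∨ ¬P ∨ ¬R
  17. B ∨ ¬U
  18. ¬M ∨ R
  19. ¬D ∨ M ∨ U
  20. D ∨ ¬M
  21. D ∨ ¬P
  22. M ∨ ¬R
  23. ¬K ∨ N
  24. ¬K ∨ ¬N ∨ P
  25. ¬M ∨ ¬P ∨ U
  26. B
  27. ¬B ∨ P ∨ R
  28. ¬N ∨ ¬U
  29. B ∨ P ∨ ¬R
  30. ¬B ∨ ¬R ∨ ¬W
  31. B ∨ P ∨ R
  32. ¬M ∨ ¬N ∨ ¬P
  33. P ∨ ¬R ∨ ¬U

Unsatisfiable — no assignment works.

Case P = True:
  (D ∨ ¬P) forces D = True.
  (B) forces B = True.
  (¬B ∨ ¬P ∨ R) forces R = True.
  Clause (¬B ∨ ¬P ∨ ¬R) is falsified — contradiction.
Case P = False:
  (B) forces B = True.
  (¬B ∨ P ∨ ¬R) forces R = False.
  Clause (¬B ∨ P ∨ R) is falsified — contradiction.
Both cases fail, so the formula is unsatisfiable.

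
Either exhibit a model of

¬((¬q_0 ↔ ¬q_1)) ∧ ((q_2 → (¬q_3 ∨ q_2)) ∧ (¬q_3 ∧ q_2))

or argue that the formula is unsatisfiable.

q_0: False, q_1: True, q_2: True, q_3: False

  ¬((¬q_0 ↔ ¬q_1)) = True
    ¬q_0 ↔ ¬q_1 = False
      ¬q_0 = True
      ¬q_1 = False
  (q_2 → (¬q_3 ∨ q_2)) ∧ (¬q_3 ∧ q_2) = True
    q_2 → (¬q_3 ∨ q_2) = True
      ¬q_3 ∨ q_2 = True
        ¬q_3 = True
    ¬q_3 ∧ q_2 = True
      ¬q_3 = True
Both conjuncts True, so the formula holds.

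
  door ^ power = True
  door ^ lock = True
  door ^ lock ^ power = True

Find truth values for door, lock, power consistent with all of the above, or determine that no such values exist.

door = True, lock = False, power = False

door ^ power = T ^ F = True ✓
door ^ lock = T ^ F = True ✓
door ^ lock ^ power = T ^ F ^ F = True ✓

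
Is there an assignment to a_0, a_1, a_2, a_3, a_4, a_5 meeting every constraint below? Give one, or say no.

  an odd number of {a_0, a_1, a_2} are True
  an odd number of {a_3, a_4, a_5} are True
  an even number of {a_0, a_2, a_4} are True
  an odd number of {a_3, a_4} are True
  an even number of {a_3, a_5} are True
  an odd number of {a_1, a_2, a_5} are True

a_0=F; a_1=F; a_2=T; a_3=F; a_4=T; a_5=F

{a_0, a_1, a_2}: 1 true → odd ✓
{a_3, a_4, a_5}: 1 true → odd ✓
{a_0, a_2, a_4}: 2 true → even ✓
{a_3, a_4}: 1 true → odd ✓
{a_3, a_5}: 0 true → even ✓
{a_1, a_2, a_5}: 1 true → odd ✓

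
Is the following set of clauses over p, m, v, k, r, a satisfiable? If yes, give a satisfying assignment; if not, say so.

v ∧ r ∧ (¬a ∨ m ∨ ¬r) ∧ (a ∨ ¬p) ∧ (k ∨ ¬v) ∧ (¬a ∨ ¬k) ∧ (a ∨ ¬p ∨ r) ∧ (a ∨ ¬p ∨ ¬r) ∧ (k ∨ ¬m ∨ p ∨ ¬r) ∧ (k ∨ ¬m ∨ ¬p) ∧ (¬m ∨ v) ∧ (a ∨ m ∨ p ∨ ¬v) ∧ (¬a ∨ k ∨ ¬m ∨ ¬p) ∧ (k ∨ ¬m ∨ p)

p=F, m=T, v=T, k=T, r=T, a=F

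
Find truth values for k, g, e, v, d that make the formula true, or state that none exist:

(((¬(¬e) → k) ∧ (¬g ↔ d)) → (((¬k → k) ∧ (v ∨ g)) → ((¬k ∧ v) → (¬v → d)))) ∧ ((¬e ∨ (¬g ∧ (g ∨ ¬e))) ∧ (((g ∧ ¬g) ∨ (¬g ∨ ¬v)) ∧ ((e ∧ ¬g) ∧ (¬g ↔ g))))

UNSATISFIABLE

The conjunct ¬g ↔ g is unsatisfiable on its own:
  g=F: evaluates to False.
  g=T: evaluates to False.
So the whole conjunction is unsatisfiable.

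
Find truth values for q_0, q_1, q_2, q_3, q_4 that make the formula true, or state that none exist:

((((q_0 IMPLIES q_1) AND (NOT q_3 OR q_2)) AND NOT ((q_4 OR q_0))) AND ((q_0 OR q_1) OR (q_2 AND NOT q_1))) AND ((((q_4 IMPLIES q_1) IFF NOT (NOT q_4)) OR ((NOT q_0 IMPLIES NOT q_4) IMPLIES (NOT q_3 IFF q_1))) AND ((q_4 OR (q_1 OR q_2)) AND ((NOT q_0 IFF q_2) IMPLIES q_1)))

q_0: False; q_1: True; q_2: False; q_3: False; q_4: False

  (((q_0 IMPLIES q_1) AND (NOT q_3 OR q_2)) AND NOT ((q_4 OR q_0))) AND ((q_0 OR q_1) OR (q_2 AND NOT q_1)) = True
    ((q_0 IMPLIES q_1) AND (NOT q_3 OR q_2)) AND NOT ((q_4 OR q_0)) = True
      (q_0 IMPLIES q_1) AND (NOT q_3 OR q_2) = True
        q_0 IMPLIES q_1 = True
        NOT q_3 OR q_2 = True
          NOT q_3 = True
      NOT ((q_4 OR q_0)) = True
        q_4 OR q_0 = False
    (q_0 OR q_1) OR (q_2 AND NOT q_1) = True
      q_0 OR q_1 = True
      q_2 AND NOT q_1 = False
        NOT q_1 = False
  (((q_4 IMPLIES q_1) IFF NOT (NOT q_4)) OR ((NOT q_0 IMPLIES NOT q_4) IMPLIES (NOT q_3 IFF q_1))) AND ((q_4 OR (q_1 OR q_2)) AND ((NOT q_0 IFF q_2) IMPLIES q_1)) = True
    ((q_4 IMPLIES q_1) IFF NOT (NOT q_4)) OR ((NOT q_0 IMPLIES NOT q_4) IMPLIES (NOT q_3 IFF q_1)) = True
      (q_4 IMPLIES q_1) IFF NOT (NOT q_4) = False
        q_4 IMPLIES q_1 = True
        NOT (NOT q_4) = False
          NOT q_4 = True
      (NOT q_0 IMPLIES NOT q_4) IMPLIES (NOT q_3 IFF q_1) = True
        NOT q_0 IMPLIES NOT q_4 = True
          NOT q_0 = True
          NOT q_4 = True
        NOT q_3 IFF q_1 = True
          NOT q_3 = True
    (q_4 OR (q_1 OR q_2)) AND ((NOT q_0 IFF q_2) IMPLIES q_1) = True
      q_4 OR (q_1 OR q_2) = True
        q_1 OR q_2 = True
      (NOT q_0 IFF q_2) IMPLIES q_1 = True
        NOT q_0 IFF q_2 = False
          NOT q_0 = True
Both conjuncts True, so the formula holds.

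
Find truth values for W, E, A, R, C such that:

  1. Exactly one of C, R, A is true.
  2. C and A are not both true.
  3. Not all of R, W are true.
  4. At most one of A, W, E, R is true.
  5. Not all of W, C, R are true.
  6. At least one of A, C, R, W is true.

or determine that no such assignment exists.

W=F, E=F, A=F, R=F, C=T

  (1) {C, R, A}: 1 true — exactly one ✓
  (2) C=T, A=F — not both ✓
  (3) {R, W}: 0/2 true — not all ✓
  (4) {A, W, E, R}: 0 true — at most one ✓
  (5) {W, C, R}: 1/3 true — not all ✓
  (6) {A, C, R, W}: 1 true — at least one ✓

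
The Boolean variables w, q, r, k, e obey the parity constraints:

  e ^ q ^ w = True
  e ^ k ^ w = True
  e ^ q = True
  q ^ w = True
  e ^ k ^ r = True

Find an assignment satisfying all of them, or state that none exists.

w=F, q=T, r=F, k=T, e=F

e ^ q ^ w = F ^ T ^ F = True ✓
e ^ k ^ w = F ^ T ^ F = True ✓
e ^ q = F ^ T = True ✓
q ^ w = T ^ F = True ✓
e ^ k ^ r = F ^ T ^ F = True ✓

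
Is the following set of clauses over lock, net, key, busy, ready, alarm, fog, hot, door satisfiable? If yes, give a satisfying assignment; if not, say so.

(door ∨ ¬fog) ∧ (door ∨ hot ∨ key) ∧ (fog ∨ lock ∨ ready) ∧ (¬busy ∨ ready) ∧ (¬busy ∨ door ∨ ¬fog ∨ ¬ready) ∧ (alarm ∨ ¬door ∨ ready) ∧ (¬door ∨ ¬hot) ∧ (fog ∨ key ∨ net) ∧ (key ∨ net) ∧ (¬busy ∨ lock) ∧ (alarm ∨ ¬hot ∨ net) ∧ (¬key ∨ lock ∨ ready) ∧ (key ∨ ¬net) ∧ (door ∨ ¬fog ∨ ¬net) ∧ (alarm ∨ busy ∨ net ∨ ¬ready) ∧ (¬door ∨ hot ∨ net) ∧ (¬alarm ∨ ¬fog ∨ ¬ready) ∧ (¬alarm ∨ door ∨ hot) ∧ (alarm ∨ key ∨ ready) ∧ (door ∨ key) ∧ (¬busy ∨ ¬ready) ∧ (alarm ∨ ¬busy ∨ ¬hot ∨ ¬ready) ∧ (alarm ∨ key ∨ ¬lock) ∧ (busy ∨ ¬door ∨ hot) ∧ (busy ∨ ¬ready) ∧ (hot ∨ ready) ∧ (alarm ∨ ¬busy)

lock=T, net=T, key=T, busy=F, ready=F, alarm=F, fog=F, hot=T, door=F

Set lock = True.
Set net = True.
  then (key ∨ ¬net) forces key = True.
Set busy = False.
  then (busy ∨ ¬ready) forces ready = False.
  then (hot ∨ ready) forces hot = True.
  then (¬door ∨ ¬hot) forces door = False.
  then (door ∨ ¬fog ∨ ¬net) forces fog = False.
Set alarm = False.
All clauses satisfied.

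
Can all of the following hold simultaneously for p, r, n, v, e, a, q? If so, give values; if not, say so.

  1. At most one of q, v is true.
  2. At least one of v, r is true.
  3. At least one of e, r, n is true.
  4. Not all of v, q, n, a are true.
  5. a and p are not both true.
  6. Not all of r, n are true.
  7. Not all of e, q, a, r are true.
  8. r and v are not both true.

p=F, r=T, n=F, v=F, e=T, a=T, q=F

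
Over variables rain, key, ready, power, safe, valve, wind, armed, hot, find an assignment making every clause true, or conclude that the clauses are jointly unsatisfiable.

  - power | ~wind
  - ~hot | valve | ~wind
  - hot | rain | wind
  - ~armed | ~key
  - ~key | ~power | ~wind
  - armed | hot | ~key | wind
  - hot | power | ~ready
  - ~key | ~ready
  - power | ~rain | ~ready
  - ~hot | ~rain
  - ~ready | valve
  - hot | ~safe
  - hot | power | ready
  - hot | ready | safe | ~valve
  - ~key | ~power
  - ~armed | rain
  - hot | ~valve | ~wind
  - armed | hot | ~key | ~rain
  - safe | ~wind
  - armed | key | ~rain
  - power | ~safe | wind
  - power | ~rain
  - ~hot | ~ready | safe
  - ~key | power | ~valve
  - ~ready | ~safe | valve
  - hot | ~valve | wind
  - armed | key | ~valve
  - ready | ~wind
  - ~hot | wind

rain: True, key: False, ready: False, power: True, safe: False, valve: False, wind: False, armed: True, hot: False

Set rain = True.
  then (~hot | ~rain) forces hot = False.
  then (hot | ~safe) forces safe = False.
  then (safe | ~wind) forces wind = False.
  then (power | ~rain) forces power = True.
  then (hot | ~valve | wind) forces valve = False.
  then (~ready | valve) forces ready = False.
  then (~key | ~power) forces key = False.
  then (armed | key | ~rain) forces armed = True.
All clauses satisfied.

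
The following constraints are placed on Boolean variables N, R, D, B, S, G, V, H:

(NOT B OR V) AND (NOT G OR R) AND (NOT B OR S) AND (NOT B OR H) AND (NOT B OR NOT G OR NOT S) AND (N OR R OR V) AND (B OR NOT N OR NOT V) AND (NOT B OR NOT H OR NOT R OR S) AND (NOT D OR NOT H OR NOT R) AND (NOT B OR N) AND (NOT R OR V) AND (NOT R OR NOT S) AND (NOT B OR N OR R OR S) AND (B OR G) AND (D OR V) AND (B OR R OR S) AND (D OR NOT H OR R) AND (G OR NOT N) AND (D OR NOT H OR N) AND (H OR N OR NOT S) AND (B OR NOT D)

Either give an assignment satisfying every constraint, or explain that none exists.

N = False, R = True, D = False, B = False, S = False, G = True, V = True, H = False

Set N = False.
  then (NOT B OR N) forces B = False.
  then (B OR G) forces G = True.
  then (B OR NOT D) forces D = False.
  then (NOT G OR R) forces R = True.
  then (NOT R OR V) forces V = True.
  then (NOT R OR NOT S) forces S = False.
  then (D OR NOT H OR N) forces H = False.
All clauses satisfied.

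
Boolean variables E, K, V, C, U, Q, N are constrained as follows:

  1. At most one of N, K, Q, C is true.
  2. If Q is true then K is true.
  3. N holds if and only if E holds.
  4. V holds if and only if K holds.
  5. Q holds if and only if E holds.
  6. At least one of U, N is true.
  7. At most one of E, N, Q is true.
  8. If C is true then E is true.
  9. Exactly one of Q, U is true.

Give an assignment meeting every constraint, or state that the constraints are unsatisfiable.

E = False, K = False, V = False, C = False, U = True, Q = False, N = False

  (1) {N, K, Q, C}: 0 true — at most one ✓
  (2) Q=F ⇒ K: vacuous ✓
  (3) N=F, E=F — same ✓
  (4) V=F, K=F — same ✓
  (5) Q=F, E=F — same ✓
  (6) {U, N}: 1 true — at least one ✓
  (7) {E, N, Q}: 0 true — at most one ✓
  (8) C=F ⇒ E: vacuous ✓
  (9) {Q, U}: 1 true — exactly one ✓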